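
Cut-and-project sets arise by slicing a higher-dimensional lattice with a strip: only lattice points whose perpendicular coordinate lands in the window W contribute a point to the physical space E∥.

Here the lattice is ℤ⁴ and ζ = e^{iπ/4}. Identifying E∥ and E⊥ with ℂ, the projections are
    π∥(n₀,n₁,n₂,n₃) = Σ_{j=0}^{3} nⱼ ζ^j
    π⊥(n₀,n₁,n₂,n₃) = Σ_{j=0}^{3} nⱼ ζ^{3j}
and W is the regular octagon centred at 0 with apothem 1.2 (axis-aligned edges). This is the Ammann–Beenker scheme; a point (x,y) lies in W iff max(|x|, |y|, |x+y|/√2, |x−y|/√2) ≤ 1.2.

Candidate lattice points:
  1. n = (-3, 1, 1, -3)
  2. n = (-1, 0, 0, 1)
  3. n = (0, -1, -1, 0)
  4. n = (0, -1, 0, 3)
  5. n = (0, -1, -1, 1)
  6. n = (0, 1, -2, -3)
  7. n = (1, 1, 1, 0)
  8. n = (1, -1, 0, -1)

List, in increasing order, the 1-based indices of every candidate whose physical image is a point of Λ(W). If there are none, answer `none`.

2, 3, 7

π⊥(n) = n₀ + n₁ζ³ + n₂ζ⁶ + n₃ζ⁹ where ζ = e^{iπ/4}.
#1 (-3, 1, 1, -3): internal (-5.82843, -2.41421); octagon support 5.82843 vs apothem 1.2 → ∉ W
#2 (-1, 0, 0, 1): internal (-0.29289, 0.70711); octagon support 0.70711 vs apothem 1.2 → ∈ W
#3 (0, -1, -1, 0): internal (0.70711, 0.29289); octagon support 0.70711 vs apothem 1.2 → ∈ W
#4 (0, -1, 0, 3): internal (2.82843, 1.41421); octagon support 3.00000 vs apothem 1.2 → ∉ W
#5 (0, -1, -1, 1): internal (1.41421, 1.00000); octagon support 1.70711 vs apothem 1.2 → ∉ W
#6 (0, 1, -2, -3): internal (-2.82843, 0.58579); octagon support 2.82843 vs apothem 1.2 → ∉ W
#7 (1, 1, 1, 0): internal (0.29289, -0.29289); octagon support 0.41421 vs apothem 1.2 → ∈ W
#8 (1, -1, 0, -1): internal (1.00000, -1.41421); octagon support 1.70711 vs apothem 1.2 → ∉ W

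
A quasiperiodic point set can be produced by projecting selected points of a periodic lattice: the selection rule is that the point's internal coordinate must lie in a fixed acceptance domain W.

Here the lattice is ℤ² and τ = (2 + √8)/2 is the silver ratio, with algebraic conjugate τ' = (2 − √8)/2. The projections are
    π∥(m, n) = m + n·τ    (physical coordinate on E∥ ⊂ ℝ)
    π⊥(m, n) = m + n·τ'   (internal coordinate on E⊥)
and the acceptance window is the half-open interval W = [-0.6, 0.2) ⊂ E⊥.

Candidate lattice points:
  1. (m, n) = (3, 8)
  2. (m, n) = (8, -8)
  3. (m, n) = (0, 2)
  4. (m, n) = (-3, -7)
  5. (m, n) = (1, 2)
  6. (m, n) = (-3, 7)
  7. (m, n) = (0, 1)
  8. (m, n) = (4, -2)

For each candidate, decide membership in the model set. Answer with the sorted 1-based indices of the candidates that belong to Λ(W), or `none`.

τ' = (2−√8)/2 ≈ -0.41421.
#1 (3,8): internal coord 3 + (8)·τ' = -0.31371; -0.31371 ∈ [-0.6, 0.2) → IN Λ
#2 (8,-8): internal coord 8 + (-8)·τ' = +11.31371; +11.31371 ∉ [-0.6, 0.2) → out
#3 (0,2): internal coord 0 + (2)·τ' = -0.82843; -0.82843 ∉ [-0.6, 0.2) → out
#4 (-3,-7): internal coord -3 + (-7)·τ' = -0.10051; -0.10051 ∈ [-0.6, 0.2) → IN Λ
#5 (1,2): internal coord 1 + (2)·τ' = +0.17157; +0.17157 ∈ [-0.6, 0.2) → IN Λ
#6 (-3,7): internal coord -3 + (7)·τ' = -5.89949; -5.89949 ∉ [-0.6, 0.2) → out
#7 (0,1): internal coord 0 + (1)·τ' = -0.41421; -0.41421 ∈ [-0.6, 0.2) → IN Λ
#8 (4,-2): internal coord 4 + (-2)·τ' = +4.82843; +4.82843 ∉ [-0.6, 0.2) → out

1, 4, 5, 7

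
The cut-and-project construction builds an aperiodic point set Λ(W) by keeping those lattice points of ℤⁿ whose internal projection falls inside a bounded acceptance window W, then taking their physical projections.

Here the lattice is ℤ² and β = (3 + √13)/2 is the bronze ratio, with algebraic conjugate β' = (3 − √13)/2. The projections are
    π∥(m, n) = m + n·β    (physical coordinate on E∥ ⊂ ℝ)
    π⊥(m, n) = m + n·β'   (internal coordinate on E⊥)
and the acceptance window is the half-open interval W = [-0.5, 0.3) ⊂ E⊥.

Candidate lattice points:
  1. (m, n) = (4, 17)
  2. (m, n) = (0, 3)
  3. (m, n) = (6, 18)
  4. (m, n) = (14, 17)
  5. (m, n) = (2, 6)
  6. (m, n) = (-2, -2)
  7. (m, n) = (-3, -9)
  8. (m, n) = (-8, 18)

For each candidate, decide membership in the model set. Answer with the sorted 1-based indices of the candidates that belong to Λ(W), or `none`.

5, 7

Compute β' = (3−√13)/2 = -0.3028, so π⊥(m,n) = m -0.3028·n.
candidate 1: (m,n)=(4,17) → π∥ = 4+17·β ≈ 60.1472, π⊥ = 4+17·β' ≈ -1.1472 ∉ [-0.5, 0.3) ⇒ out
candidate 2: (m,n)=(0,3) → π∥ = 0+3·β ≈ 9.9083, π⊥ = 0+3·β' ≈ -0.9083 ∉ [-0.5, 0.3) ⇒ out
candidate 3: (m,n)=(6,18) → π∥ = 6+18·β ≈ 65.4500, π⊥ = 6+18·β' ≈ 0.5500 ∉ [-0.5, 0.3) ⇒ out
candidate 4: (m,n)=(14,17) → π∥ = 14+17·β ≈ 70.1472, π⊥ = 14+17·β' ≈ 8.8528 ∉ [-0.5, 0.3) ⇒ out
candidate 5: (m,n)=(2,6) → π∥ = 2+6·β ≈ 21.8167, π⊥ = 2+6·β' ≈ 0.1833 ∈ [-0.5, 0.3) ⇒ IN Λ
candidate 6: (m,n)=(-2,-2) → π∥ = -2-2·β ≈ -8.6056, π⊥ = -2-2·β' ≈ -1.3944 ∉ [-0.5, 0.3) ⇒ out
candidate 7: (m,n)=(-3,-9) → π∥ = -3-9·β ≈ -32.7250, π⊥ = -3-9·β' ≈ -0.2750 ∈ [-0.5, 0.3) ⇒ IN Λ
candidate 8: (m,n)=(-8,18) → π∥ = -8+18·β ≈ 51.4500, π⊥ = -8+18·β' ≈ -13.4500 ∉ [-0.5, 0.3) ⇒ out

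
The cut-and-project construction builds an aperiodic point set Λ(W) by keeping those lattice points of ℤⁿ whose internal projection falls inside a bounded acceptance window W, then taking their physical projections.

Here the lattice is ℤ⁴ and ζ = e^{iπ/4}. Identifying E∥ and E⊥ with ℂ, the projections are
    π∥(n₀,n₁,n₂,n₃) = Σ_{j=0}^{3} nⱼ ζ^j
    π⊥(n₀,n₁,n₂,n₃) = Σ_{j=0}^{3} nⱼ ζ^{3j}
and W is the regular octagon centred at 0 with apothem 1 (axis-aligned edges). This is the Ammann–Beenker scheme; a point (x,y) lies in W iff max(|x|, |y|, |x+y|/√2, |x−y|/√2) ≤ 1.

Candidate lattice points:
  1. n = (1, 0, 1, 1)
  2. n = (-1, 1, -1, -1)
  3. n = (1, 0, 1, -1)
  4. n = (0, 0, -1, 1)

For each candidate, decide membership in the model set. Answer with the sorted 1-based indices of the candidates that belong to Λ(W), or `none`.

none

π⊥(n) = n₀ + n₁ζ³ + n₂ζ⁶ + n₃ζ⁹ where ζ = e^{iπ/4}.
#1 (1, 0, 1, 1): internal (1.7071, -0.2929); octagon support 1.7071 vs apothem 1 → ∉ W
#2 (-1, 1, -1, -1): internal (-2.4142, 1.0000); octagon support 2.4142 vs apothem 1 → ∉ W
#3 (1, 0, 1, -1): internal (0.2929, -1.7071); octagon support 1.7071 vs apothem 1 → ∉ W
#4 (0, 0, -1, 1): internal (0.7071, 1.7071); octagon support 1.7071 vs apothem 1 → ∉ W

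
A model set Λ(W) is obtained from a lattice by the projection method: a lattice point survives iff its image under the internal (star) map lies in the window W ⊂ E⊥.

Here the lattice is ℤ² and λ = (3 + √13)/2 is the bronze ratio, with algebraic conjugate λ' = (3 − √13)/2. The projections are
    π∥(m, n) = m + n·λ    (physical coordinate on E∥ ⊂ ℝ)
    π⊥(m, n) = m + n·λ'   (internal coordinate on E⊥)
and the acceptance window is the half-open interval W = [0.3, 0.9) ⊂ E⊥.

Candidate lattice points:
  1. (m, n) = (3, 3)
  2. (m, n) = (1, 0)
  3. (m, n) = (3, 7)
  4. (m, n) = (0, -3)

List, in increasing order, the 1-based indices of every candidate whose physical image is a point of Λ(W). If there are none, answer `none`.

3

λ' = (3−√13)/2 ≈ -0.302776.
candidate 1: (m,n)=(3,3) → π∥ = 3+3·λ ≈ 12.908327, π⊥ = 3+3·λ' ≈ 2.091673 ∉ [0.3, 0.9) ⇒ out
candidate 2: (m,n)=(1,0) → π∥ = 1+0·λ ≈ 1.000000, π⊥ = 1+0·λ' ≈ 1.000000 ∉ [0.3, 0.9) ⇒ out
candidate 3: (m,n)=(3,7) → π∥ = 3+7·λ ≈ 26.119429, π⊥ = 3+7·λ' ≈ 0.880571 ∈ [0.3, 0.9) ⇒ IN Λ
candidate 4: (m,n)=(0,-3) → π∥ = 0-3·λ ≈ -9.908327, π⊥ = 0-3·λ' ≈ 0.908327 ∉ [0.3, 0.9) ⇒ out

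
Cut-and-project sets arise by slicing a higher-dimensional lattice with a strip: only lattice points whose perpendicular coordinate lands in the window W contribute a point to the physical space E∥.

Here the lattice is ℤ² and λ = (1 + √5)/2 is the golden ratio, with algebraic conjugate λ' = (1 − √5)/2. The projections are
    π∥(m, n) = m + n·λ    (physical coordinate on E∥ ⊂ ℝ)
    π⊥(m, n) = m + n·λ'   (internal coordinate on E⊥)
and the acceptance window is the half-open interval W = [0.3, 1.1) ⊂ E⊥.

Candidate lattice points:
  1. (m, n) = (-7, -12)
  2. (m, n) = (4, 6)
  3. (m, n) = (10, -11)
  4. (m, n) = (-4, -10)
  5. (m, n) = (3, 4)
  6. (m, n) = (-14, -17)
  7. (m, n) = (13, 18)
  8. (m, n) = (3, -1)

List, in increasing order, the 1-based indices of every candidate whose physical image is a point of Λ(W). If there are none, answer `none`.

1, 5

Numerically λ ≈ 1.6180 and λ' = −1/λ ≈ -0.6180.
#1 (-7,-12): internal coord -7 + (-12)·λ' = +0.4164; +0.4164 ∈ [0.3, 1.1) → IN Λ
#2 (4,6): internal coord 4 + (6)·λ' = +0.2918; +0.2918 ∉ [0.3, 1.1) → out
#3 (10,-11): internal coord 10 + (-11)·λ' = +16.7984; +16.7984 ∉ [0.3, 1.1) → out
#4 (-4,-10): internal coord -4 + (-10)·λ' = +2.1803; +2.1803 ∉ [0.3, 1.1) → out
#5 (3,4): internal coord 3 + (4)·λ' = +0.5279; +0.5279 ∈ [0.3, 1.1) → IN Λ
#6 (-14,-17): internal coord -14 + (-17)·λ' = -3.4934; -3.4934 ∉ [0.3, 1.1) → out
#7 (13,18): internal coord 13 + (18)·λ' = +1.8754; +1.8754 ∉ [0.3, 1.1) → out
#8 (3,-1): internal coord 3 + (-1)·λ' = +3.6180; +3.6180 ∉ [0.3, 1.1) → out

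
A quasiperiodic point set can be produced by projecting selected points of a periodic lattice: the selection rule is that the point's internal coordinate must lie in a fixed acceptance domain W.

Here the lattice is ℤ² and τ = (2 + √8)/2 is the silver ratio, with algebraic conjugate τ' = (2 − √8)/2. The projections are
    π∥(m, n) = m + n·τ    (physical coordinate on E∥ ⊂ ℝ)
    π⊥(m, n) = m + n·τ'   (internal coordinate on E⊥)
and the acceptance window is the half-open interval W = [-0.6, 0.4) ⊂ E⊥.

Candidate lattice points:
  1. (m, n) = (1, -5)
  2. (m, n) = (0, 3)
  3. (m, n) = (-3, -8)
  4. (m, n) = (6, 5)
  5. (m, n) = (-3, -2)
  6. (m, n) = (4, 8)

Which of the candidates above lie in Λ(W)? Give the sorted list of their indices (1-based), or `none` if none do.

3

Numerically τ ≈ 2.41421 and τ' = −1/τ ≈ -0.41421.
[1] lift (1,-5): star map gives 3.07107; window check -0.6 ≤ 3.07107 < 0.4 is false → out
[2] lift (0,3): star map gives -1.24264; window check -0.6 ≤ -1.24264 < 0.4 is false → out
[3] lift (-3,-8): star map gives 0.31371; window check -0.6 ≤ 0.31371 < 0.4 is true → IN Λ
[4] lift (6,5): star map gives 3.92893; window check -0.6 ≤ 3.92893 < 0.4 is false → out
[5] lift (-3,-2): star map gives -2.17157; window check -0.6 ≤ -2.17157 < 0.4 is false → out
[6] lift (4,8): star map gives 0.68629; window check -0.6 ≤ 0.68629 < 0.4 is false → out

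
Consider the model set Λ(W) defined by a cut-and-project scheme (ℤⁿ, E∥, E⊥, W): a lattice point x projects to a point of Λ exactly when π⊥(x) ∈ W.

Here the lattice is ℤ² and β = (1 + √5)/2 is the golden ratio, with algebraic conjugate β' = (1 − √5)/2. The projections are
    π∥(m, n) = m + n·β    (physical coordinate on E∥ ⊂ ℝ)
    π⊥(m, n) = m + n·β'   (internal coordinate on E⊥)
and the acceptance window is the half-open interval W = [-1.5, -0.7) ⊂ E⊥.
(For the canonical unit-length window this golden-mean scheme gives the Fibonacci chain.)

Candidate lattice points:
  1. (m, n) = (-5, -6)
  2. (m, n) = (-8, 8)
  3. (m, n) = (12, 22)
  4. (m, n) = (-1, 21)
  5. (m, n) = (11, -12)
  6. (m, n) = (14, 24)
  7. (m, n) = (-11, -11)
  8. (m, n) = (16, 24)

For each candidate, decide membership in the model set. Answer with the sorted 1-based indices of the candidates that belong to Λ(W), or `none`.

1, 6

β' = (1−√5)/2 ≈ -0.6180.
candidate 1: (m,n)=(-5,-6) → π∥ = -5-6·β ≈ -14.7082, π⊥ = -5-6·β' ≈ -1.2918 ∈ [-1.5, -0.7) ⇒ IN Λ
candidate 2: (m,n)=(-8,8) → π∥ = -8+8·β ≈ 4.9443, π⊥ = -8+8·β' ≈ -12.9443 ∉ [-1.5, -0.7) ⇒ out
candidate 3: (m,n)=(12,22) → π∥ = 12+22·β ≈ 47.5967, π⊥ = 12+22·β' ≈ -1.5967 ∉ [-1.5, -0.7) ⇒ out
candidate 4: (m,n)=(-1,21) → π∥ = -1+21·β ≈ 32.9787, π⊥ = -1+21·β' ≈ -13.9787 ∉ [-1.5, -0.7) ⇒ out
candidate 5: (m,n)=(11,-12) → π∥ = 11-12·β ≈ -8.4164, π⊥ = 11-12·β' ≈ 18.4164 ∉ [-1.5, -0.7) ⇒ out
candidate 6: (m,n)=(14,24) → π∥ = 14+24·β ≈ 52.8328, π⊥ = 14+24·β' ≈ -0.8328 ∈ [-1.5, -0.7) ⇒ IN Λ
candidate 7: (m,n)=(-11,-11) → π∥ = -11-11·β ≈ -28.7984, π⊥ = -11-11·β' ≈ -4.2016 ∉ [-1.5, -0.7) ⇒ out
candidate 8: (m,n)=(16,24) → π∥ = 16+24·β ≈ 54.8328, π⊥ = 16+24·β' ≈ 1.1672 ∉ [-1.5, -0.7) ⇒ out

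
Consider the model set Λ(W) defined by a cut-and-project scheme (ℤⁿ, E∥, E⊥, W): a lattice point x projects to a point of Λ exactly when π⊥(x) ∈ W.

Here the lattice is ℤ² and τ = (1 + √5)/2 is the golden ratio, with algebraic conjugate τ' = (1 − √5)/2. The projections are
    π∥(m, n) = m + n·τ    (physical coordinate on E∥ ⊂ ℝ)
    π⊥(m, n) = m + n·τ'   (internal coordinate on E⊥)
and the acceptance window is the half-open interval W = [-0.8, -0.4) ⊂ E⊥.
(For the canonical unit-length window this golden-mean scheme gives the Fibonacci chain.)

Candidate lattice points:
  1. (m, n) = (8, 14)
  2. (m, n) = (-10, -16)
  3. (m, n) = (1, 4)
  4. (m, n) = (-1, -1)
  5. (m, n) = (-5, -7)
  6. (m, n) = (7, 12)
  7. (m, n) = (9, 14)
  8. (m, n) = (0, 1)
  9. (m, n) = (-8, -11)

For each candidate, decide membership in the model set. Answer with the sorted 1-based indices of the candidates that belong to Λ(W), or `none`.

1, 5, 6, 8

τ' = (1−√5)/2 ≈ -0.618034.
[1] lift (8,14): star map gives -0.652476; window check -0.8 ≤ -0.652476 < -0.4 is true → IN Λ
[2] lift (-10,-16): star map gives -0.111456; window check -0.8 ≤ -0.111456 < -0.4 is false → out
[3] lift (1,4): star map gives -1.472136; window check -0.8 ≤ -1.472136 < -0.4 is false → out
[4] lift (-1,-1): star map gives -0.381966; window check -0.8 ≤ -0.381966 < -0.4 is false → out
[5] lift (-5,-7): star map gives -0.673762; window check -0.8 ≤ -0.673762 < -0.4 is true → IN Λ
[6] lift (7,12): star map gives -0.416408; window check -0.8 ≤ -0.416408 < -0.4 is true → IN Λ
[7] lift (9,14): star map gives 0.347524; window check -0.8 ≤ 0.347524 < -0.4 is false → out
[8] lift (0,1): star map gives -0.618034; window check -0.8 ≤ -0.618034 < -0.4 is true → IN Λ
[9] lift (-8,-11): star map gives -1.201626; window check -0.8 ≤ -1.201626 < -0.4 is false → out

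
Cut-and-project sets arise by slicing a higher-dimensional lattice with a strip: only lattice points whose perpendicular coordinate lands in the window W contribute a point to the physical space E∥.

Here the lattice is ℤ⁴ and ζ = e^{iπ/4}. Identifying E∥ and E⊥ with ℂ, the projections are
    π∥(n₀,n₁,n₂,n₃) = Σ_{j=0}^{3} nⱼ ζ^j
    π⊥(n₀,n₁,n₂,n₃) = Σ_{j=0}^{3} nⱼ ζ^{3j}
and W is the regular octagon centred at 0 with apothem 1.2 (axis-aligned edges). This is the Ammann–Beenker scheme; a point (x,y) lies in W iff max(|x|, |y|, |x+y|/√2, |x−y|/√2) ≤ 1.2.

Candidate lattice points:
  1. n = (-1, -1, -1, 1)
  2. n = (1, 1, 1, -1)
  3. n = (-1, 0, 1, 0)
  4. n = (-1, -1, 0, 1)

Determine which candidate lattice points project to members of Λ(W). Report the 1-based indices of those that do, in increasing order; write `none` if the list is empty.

1, 2, 4

π⊥(n) = n₀ + n₁ζ³ + n₂ζ⁶ + n₃ζ⁹ where ζ = e^{iπ/4}.
#1 (-1, -1, -1, 1): internal (0.41421, 1.00000); octagon support 1.00000 vs apothem 1.2 → ∈ W
#2 (1, 1, 1, -1): internal (-0.41421, -1.00000); octagon support 1.00000 vs apothem 1.2 → ∈ W
#3 (-1, 0, 1, 0): internal (-1.00000, -1.00000); octagon support 1.41421 vs apothem 1.2 → ∉ W
#4 (-1, -1, 0, 1): internal (0.41421, 0.00000); octagon support 0.41421 vs apothem 1.2 → ∈ W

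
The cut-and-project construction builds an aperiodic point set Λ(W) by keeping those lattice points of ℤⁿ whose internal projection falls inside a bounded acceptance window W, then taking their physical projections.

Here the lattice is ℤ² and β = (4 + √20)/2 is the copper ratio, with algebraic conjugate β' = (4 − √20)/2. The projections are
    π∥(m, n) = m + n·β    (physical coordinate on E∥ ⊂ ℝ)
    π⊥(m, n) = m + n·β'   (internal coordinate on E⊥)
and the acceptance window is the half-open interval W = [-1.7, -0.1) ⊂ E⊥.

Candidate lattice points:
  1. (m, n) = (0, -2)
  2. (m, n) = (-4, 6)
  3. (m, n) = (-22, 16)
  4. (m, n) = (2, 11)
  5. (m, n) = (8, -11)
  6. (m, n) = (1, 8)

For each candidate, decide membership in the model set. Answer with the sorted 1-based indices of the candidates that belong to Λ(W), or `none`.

Numerically β ≈ 4.23607 and β' = −1/β ≈ -0.23607.
#1 (0,-2): internal coord 0 + (-2)·β' = +0.47214; +0.47214 ∉ [-1.7, -0.1) → out
#2 (-4,6): internal coord -4 + (6)·β' = -5.41641; -5.41641 ∉ [-1.7, -0.1) → out
#3 (-22,16): internal coord -22 + (16)·β' = -25.77709; -25.77709 ∉ [-1.7, -0.1) → out
#4 (2,11): internal coord 2 + (11)·β' = -0.59675; -0.59675 ∈ [-1.7, -0.1) → IN Λ
#5 (8,-11): internal coord 8 + (-11)·β' = +10.59675; +10.59675 ∉ [-1.7, -0.1) → out
#6 (1,8): internal coord 1 + (8)·β' = -0.88854; -0.88854 ∈ [-1.7, -0.1) → IN Λ

4, 6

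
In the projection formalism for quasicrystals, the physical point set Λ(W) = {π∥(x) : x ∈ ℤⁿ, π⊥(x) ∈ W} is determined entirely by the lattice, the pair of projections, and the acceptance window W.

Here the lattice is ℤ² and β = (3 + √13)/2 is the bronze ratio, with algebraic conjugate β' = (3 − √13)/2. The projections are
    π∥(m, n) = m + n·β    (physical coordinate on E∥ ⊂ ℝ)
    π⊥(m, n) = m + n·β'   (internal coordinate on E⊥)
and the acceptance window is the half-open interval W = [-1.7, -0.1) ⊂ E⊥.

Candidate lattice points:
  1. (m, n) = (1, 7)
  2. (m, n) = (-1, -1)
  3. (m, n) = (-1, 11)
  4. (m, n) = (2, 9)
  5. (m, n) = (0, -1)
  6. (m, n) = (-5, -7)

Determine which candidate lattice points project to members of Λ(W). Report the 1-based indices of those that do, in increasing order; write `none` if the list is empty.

1, 2, 4

β' = (3−√13)/2 ≈ -0.302776.
#1 (1,7): internal coord 1 + (7)·β' = -1.119429; -1.119429 ∈ [-1.7, -0.1) → IN Λ
#2 (-1,-1): internal coord -1 + (-1)·β' = -0.697224; -0.697224 ∈ [-1.7, -0.1) → IN Λ
#3 (-1,11): internal coord -1 + (11)·β' = -4.330532; -4.330532 ∉ [-1.7, -0.1) → out
#4 (2,9): internal coord 2 + (9)·β' = -0.724981; -0.724981 ∈ [-1.7, -0.1) → IN Λ
#5 (0,-1): internal coord 0 + (-1)·β' = +0.302776; +0.302776 ∉ [-1.7, -0.1) → out
#6 (-5,-7): internal coord -5 + (-7)·β' = -2.880571; -2.880571 ∉ [-1.7, -0.1) → out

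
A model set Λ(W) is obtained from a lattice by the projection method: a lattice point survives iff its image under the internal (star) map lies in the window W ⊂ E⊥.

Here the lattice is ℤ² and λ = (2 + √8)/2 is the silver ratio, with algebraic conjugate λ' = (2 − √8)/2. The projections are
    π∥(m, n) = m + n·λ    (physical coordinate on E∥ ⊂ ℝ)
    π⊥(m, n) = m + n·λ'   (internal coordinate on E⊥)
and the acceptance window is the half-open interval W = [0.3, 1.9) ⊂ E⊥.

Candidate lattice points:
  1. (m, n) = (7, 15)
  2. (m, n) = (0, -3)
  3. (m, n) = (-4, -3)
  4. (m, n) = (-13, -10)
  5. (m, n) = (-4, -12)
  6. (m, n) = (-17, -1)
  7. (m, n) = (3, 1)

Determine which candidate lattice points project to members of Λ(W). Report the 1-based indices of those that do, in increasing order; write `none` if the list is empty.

1, 2, 5

λ' = (2−√8)/2 ≈ -0.4142.
candidate 1: (m,n)=(7,15) → π∥ = 7+15·λ ≈ 43.2132, π⊥ = 7+15·λ' ≈ 0.7868 ∈ [0.3, 1.9) ⇒ IN Λ
candidate 2: (m,n)=(0,-3) → π∥ = 0-3·λ ≈ -7.2426, π⊥ = 0-3·λ' ≈ 1.2426 ∈ [0.3, 1.9) ⇒ IN Λ
candidate 3: (m,n)=(-4,-3) → π∥ = -4-3·λ ≈ -11.2426, π⊥ = -4-3·λ' ≈ -2.7574 ∉ [0.3, 1.9) ⇒ out
candidate 4: (m,n)=(-13,-10) → π∥ = -13-10·λ ≈ -37.1421, π⊥ = -13-10·λ' ≈ -8.8579 ∉ [0.3, 1.9) ⇒ out
candidate 5: (m,n)=(-4,-12) → π∥ = -4-12·λ ≈ -32.9706, π⊥ = -4-12·λ' ≈ 0.9706 ∈ [0.3, 1.9) ⇒ IN Λ
candidate 6: (m,n)=(-17,-1) → π∥ = -17-1·λ ≈ -19.4142, π⊥ = -17-1·λ' ≈ -16.5858 ∉ [0.3, 1.9) ⇒ out
candidate 7: (m,n)=(3,1) → π∥ = 3+1·λ ≈ 5.4142, π⊥ = 3+1·λ' ≈ 2.5858 ∉ [0.3, 1.9) ⇒ out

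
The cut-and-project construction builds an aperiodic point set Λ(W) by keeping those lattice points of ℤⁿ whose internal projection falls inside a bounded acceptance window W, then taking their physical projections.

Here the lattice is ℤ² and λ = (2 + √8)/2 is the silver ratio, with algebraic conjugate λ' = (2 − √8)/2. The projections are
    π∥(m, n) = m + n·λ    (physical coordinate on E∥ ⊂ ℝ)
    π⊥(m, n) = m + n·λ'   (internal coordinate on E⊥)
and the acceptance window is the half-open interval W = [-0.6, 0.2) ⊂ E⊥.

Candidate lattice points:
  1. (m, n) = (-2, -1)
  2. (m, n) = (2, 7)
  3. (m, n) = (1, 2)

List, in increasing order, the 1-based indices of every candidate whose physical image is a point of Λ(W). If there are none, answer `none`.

λ' = (2−√8)/2 ≈ -0.414214.
candidate 1: (m,n)=(-2,-1) → π∥ = -2-1·λ ≈ -4.414214, π⊥ = -2-1·λ' ≈ -1.585786 ∉ [-0.6, 0.2) ⇒ out
candidate 2: (m,n)=(2,7) → π∥ = 2+7·λ ≈ 18.899495, π⊥ = 2+7·λ' ≈ -0.899495 ∉ [-0.6, 0.2) ⇒ out
candidate 3: (m,n)=(1,2) → π∥ = 1+2·λ ≈ 5.828427, π⊥ = 1+2·λ' ≈ 0.171573 ∈ [-0.6, 0.2) ⇒ IN Λ

3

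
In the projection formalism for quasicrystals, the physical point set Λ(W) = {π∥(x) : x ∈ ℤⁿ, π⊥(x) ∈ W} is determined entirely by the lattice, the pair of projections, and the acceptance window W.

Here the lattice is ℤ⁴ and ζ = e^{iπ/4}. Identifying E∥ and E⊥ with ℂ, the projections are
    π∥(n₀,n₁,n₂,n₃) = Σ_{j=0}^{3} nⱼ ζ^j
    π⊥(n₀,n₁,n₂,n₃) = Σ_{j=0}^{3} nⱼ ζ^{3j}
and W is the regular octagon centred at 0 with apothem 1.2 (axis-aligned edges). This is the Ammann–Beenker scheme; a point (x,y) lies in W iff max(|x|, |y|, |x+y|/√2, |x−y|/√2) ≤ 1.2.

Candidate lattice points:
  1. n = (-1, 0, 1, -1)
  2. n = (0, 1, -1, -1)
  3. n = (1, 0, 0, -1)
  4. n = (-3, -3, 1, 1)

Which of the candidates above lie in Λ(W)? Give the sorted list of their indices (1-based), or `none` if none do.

With ζ = e^{iπ/4} the internal vectors are ζ^0,ζ^3,ζ^6,ζ^9.
candidate 1: n = (-1, 0, 1, -1) → π⊥ ≈ (-1.707107, -1.707107); max(|x|,|y|,|x±y|/√2) = 2.414214 > 1.2 ⇒ ∉ W
candidate 2: n = (0, 1, -1, -1) → π⊥ ≈ (-1.414214, +1.000000); max(|x|,|y|,|x±y|/√2) = 1.707107 > 1.2 ⇒ ∉ W
candidate 3: n = (1, 0, 0, -1) → π⊥ ≈ (+0.292893, -0.707107); max(|x|,|y|,|x±y|/√2) = 0.707107 ≤ 1.2 ⇒ ∈ W
candidate 4: n = (-3, -3, 1, 1) → π⊥ ≈ (-0.171573, -2.414214); max(|x|,|y|,|x±y|/√2) = 2.414214 > 1.2 ⇒ ∉ W

3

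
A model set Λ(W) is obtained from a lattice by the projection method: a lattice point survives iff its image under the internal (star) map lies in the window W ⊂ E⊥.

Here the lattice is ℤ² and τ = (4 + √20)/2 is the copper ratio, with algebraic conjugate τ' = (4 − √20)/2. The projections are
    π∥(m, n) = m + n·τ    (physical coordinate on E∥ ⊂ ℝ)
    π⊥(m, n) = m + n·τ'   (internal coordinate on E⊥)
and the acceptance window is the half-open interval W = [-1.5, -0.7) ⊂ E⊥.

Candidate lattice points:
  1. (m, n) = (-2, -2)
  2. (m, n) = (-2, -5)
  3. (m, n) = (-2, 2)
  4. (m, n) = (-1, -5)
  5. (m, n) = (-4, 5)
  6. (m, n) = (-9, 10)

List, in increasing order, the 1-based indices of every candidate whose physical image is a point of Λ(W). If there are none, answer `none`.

2

Numerically τ ≈ 4.236068 and τ' = −1/τ ≈ -0.236068.
[1] lift (-2,-2): star map gives -1.527864; window check -1.5 ≤ -1.527864 < -0.7 is false → out
[2] lift (-2,-5): star map gives -0.819660; window check -1.5 ≤ -0.819660 < -0.7 is true → IN Λ
[3] lift (-2,2): star map gives -2.472136; window check -1.5 ≤ -2.472136 < -0.7 is false → out
[4] lift (-1,-5): star map gives 0.180340; window check -1.5 ≤ 0.180340 < -0.7 is false → out
[5] lift (-4,5): star map gives -5.180340; window check -1.5 ≤ -5.180340 < -0.7 is false → out
[6] lift (-9,10): star map gives -11.360680; window check -1.5 ≤ -11.360680 < -0.7 is false → out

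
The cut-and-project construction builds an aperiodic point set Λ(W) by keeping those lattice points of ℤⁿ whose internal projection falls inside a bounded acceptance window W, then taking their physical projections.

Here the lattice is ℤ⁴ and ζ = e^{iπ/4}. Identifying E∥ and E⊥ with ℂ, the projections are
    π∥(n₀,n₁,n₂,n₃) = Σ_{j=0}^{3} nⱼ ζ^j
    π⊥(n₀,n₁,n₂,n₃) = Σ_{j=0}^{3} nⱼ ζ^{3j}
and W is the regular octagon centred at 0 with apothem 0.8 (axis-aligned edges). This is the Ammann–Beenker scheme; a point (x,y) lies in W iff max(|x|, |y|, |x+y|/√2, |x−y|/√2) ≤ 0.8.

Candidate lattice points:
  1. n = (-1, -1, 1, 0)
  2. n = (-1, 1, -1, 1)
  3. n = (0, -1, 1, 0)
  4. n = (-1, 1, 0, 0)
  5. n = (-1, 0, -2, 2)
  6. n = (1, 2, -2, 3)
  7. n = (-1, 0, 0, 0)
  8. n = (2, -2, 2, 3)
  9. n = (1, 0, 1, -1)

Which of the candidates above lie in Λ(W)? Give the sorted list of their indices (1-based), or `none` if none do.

π⊥(n) = n₀ + n₁ζ³ + n₂ζ⁶ + n₃ζ⁹ where ζ = e^{iπ/4}.
#1 (-1, -1, 1, 0): internal (-0.292893, -1.707107); octagon support 1.707107 vs apothem 0.8 → ∉ W
#2 (-1, 1, -1, 1): internal (-1.000000, 2.414214); octagon support 2.414214 vs apothem 0.8 → ∉ W
#3 (0, -1, 1, 0): internal (0.707107, -1.707107); octagon support 1.707107 vs apothem 0.8 → ∉ W
#4 (-1, 1, 0, 0): internal (-1.707107, 0.707107); octagon support 1.707107 vs apothem 0.8 → ∉ W
#5 (-1, 0, -2, 2): internal (0.414214, 3.414214); octagon support 3.414214 vs apothem 0.8 → ∉ W
#6 (1, 2, -2, 3): internal (1.707107, 5.535534); octagon support 5.535534 vs apothem 0.8 → ∉ W
#7 (-1, 0, 0, 0): internal (-1.000000, 0.000000); octagon support 1.000000 vs apothem 0.8 → ∉ W
#8 (2, -2, 2, 3): internal (5.535534, -1.292893); octagon support 5.535534 vs apothem 0.8 → ∉ W
#9 (1, 0, 1, -1): internal (0.292893, -1.707107); octagon support 1.707107 vs apothem 0.8 → ∉ W

none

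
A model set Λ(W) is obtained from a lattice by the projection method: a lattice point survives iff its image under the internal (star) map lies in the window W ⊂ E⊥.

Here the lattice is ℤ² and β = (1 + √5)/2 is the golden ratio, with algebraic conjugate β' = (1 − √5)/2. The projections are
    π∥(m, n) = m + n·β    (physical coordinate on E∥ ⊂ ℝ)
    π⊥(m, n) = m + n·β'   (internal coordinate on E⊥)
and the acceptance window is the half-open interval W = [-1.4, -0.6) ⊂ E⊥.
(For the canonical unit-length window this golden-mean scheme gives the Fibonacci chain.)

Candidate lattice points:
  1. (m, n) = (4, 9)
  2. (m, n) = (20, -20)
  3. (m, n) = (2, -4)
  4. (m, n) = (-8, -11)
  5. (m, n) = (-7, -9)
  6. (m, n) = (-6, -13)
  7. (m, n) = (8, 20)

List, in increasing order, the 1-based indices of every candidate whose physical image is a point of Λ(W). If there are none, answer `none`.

4

Compute β' = (1−√5)/2 = -0.61803, so π⊥(m,n) = m -0.61803·n.
[1] lift (4,9): star map gives -1.56231; window check -1.4 ≤ -1.56231 < -0.6 is false → out
[2] lift (20,-20): star map gives 32.36068; window check -1.4 ≤ 32.36068 < -0.6 is false → out
[3] lift (2,-4): star map gives 4.47214; window check -1.4 ≤ 4.47214 < -0.6 is false → out
[4] lift (-8,-11): star map gives -1.20163; window check -1.4 ≤ -1.20163 < -0.6 is true → IN Λ
[5] lift (-7,-9): star map gives -1.43769; window check -1.4 ≤ -1.43769 < -0.6 is false → out
[6] lift (-6,-13): star map gives 2.03444; window check -1.4 ≤ 2.03444 < -0.6 is false → out
[7] lift (8,20): star map gives -4.36068; window check -1.4 ≤ -4.36068 < -0.6 is false → out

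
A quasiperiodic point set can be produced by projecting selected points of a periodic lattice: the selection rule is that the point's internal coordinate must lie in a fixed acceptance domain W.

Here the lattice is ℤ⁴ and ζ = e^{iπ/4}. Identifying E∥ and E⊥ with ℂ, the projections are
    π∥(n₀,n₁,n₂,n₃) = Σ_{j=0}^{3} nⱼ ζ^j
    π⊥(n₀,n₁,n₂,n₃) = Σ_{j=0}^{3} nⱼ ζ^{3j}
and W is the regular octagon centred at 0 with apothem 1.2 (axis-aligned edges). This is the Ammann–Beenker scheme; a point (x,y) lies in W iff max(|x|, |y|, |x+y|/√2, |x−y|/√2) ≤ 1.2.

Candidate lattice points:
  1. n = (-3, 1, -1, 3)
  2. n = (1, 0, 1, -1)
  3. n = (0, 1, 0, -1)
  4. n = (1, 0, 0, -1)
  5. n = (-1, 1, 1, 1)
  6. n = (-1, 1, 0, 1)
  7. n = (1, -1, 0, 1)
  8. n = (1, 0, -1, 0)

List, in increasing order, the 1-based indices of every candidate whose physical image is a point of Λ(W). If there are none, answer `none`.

Internal map: ζ^{3j} for j=0..3 gives (1,0), (−√2/2,√2/2), (0,−1), (√2/2,√2/2).
#1 (-3, 1, -1, 3): internal (-1.58579, 3.82843); octagon support 3.82843 vs apothem 1.2 → ∉ W
#2 (1, 0, 1, -1): internal (0.29289, -1.70711); octagon support 1.70711 vs apothem 1.2 → ∉ W
#3 (0, 1, 0, -1): internal (-1.41421, 0.00000); octagon support 1.41421 vs apothem 1.2 → ∉ W
#4 (1, 0, 0, -1): internal (0.29289, -0.70711); octagon support 0.70711 vs apothem 1.2 → ∈ W
#5 (-1, 1, 1, 1): internal (-1.00000, 0.41421); octagon support 1.00000 vs apothem 1.2 → ∈ W
#6 (-1, 1, 0, 1): internal (-1.00000, 1.41421); octagon support 1.70711 vs apothem 1.2 → ∉ W
#7 (1, -1, 0, 1): internal (2.41421, 0.00000); octagon support 2.41421 vs apothem 1.2 → ∉ W
#8 (1, 0, -1, 0): internal (1.00000, 1.00000); octagon support 1.41421 vs apothem 1.2 → ∉ W

4, 5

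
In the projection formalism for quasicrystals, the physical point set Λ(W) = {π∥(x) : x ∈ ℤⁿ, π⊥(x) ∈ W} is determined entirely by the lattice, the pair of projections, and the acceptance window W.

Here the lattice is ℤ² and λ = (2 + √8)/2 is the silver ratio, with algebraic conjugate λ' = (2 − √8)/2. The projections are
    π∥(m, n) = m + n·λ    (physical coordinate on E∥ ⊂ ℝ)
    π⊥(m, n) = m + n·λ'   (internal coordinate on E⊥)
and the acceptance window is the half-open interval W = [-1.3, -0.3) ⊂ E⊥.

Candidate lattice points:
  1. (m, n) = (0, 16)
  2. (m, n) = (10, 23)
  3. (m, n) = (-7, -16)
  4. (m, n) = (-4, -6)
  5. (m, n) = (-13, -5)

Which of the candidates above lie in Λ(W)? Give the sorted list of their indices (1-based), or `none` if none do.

3

λ' = (2−√8)/2 ≈ -0.414214.
#1 (0,16): internal coord 0 + (16)·λ' = -6.627417; -6.627417 ∉ [-1.3, -0.3) → out
#2 (10,23): internal coord 10 + (23)·λ' = +0.473088; +0.473088 ∉ [-1.3, -0.3) → out
#3 (-7,-16): internal coord -7 + (-16)·λ' = -0.372583; -0.372583 ∈ [-1.3, -0.3) → IN Λ
#4 (-4,-6): internal coord -4 + (-6)·λ' = -1.514719; -1.514719 ∉ [-1.3, -0.3) → out
#5 (-13,-5): internal coord -13 + (-5)·λ' = -10.928932; -10.928932 ∉ [-1.3, -0.3) → out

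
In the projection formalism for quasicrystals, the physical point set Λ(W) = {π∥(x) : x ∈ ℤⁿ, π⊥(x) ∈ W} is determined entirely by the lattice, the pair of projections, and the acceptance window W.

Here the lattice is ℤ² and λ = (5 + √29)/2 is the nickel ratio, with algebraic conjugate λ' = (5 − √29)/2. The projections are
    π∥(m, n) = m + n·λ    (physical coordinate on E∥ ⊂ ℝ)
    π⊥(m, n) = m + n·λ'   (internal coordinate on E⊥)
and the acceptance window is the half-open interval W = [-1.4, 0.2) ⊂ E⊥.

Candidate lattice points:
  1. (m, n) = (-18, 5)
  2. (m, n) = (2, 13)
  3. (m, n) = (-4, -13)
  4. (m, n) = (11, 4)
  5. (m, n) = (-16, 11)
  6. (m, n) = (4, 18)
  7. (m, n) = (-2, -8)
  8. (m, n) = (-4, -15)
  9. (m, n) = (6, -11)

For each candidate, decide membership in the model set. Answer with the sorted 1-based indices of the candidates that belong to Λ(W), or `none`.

λ' = (5−√29)/2 ≈ -0.1926.
#1 (-18,5): internal coord -18 + (5)·λ' = -18.9629; -18.9629 ∉ [-1.4, 0.2) → out
#2 (2,13): internal coord 2 + (13)·λ' = -0.5036; -0.5036 ∈ [-1.4, 0.2) → IN Λ
#3 (-4,-13): internal coord -4 + (-13)·λ' = -1.4964; -1.4964 ∉ [-1.4, 0.2) → out
#4 (11,4): internal coord 11 + (4)·λ' = +10.2297; +10.2297 ∉ [-1.4, 0.2) → out
#5 (-16,11): internal coord -16 + (11)·λ' = -18.1184; -18.1184 ∉ [-1.4, 0.2) → out
#6 (4,18): internal coord 4 + (18)·λ' = +0.5335; +0.5335 ∉ [-1.4, 0.2) → out
#7 (-2,-8): internal coord -2 + (-8)·λ' = -0.4593; -0.4593 ∈ [-1.4, 0.2) → IN Λ
#8 (-4,-15): internal coord -4 + (-15)·λ' = -1.1113; -1.1113 ∈ [-1.4, 0.2) → IN Λ
#9 (6,-11): internal coord 6 + (-11)·λ' = +8.1184; +8.1184 ∉ [-1.4, 0.2) → out

2, 7, 8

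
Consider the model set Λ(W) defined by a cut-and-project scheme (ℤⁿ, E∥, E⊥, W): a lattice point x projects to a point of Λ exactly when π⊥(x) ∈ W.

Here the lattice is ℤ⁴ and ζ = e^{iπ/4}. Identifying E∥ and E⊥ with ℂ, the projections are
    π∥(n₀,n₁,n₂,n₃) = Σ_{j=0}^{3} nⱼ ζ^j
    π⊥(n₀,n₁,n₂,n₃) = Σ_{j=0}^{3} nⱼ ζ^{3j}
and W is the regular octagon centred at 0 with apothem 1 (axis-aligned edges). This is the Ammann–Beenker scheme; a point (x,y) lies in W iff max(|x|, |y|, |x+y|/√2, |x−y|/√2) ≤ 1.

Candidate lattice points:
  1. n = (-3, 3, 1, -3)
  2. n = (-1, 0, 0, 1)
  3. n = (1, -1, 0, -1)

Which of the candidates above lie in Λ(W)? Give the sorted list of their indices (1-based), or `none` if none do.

π⊥(n) = n₀ + n₁ζ³ + n₂ζ⁶ + n₃ζ⁹ where ζ = e^{iπ/4}.
candidate 1: n = (-3, 3, 1, -3) → π⊥ ≈ (-7.2426, -1.0000); max(|x|,|y|,|x±y|/√2) = 7.2426 > 1 ⇒ ∉ W
candidate 2: n = (-1, 0, 0, 1) → π⊥ ≈ (-0.2929, +0.7071); max(|x|,|y|,|x±y|/√2) = 0.7071 ≤ 1 ⇒ ∈ W
candidate 3: n = (1, -1, 0, -1) → π⊥ ≈ (+1.0000, -1.4142); max(|x|,|y|,|x±y|/√2) = 1.7071 > 1 ⇒ ∉ W

2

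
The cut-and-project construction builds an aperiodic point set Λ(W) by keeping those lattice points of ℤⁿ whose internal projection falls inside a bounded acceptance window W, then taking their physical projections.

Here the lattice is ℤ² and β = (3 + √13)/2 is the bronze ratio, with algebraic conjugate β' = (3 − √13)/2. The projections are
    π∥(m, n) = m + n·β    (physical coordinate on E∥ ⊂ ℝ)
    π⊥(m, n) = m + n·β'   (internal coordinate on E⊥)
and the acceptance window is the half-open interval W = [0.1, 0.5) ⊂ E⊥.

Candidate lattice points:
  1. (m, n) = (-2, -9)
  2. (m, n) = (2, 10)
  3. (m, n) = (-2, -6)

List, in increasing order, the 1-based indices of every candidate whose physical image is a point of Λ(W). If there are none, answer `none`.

Numerically β ≈ 3.302776 and β' = −1/β ≈ -0.302776.
candidate 1: (m,n)=(-2,-9) → π∥ = -2-9·β ≈ -31.724981, π⊥ = -2-9·β' ≈ 0.724981 ∉ [0.1, 0.5) ⇒ out
candidate 2: (m,n)=(2,10) → π∥ = 2+10·β ≈ 35.027756, π⊥ = 2+10·β' ≈ -1.027756 ∉ [0.1, 0.5) ⇒ out
candidate 3: (m,n)=(-2,-6) → π∥ = -2-6·β ≈ -21.816654, π⊥ = -2-6·β' ≈ -0.183346 ∉ [0.1, 0.5) ⇒ out

none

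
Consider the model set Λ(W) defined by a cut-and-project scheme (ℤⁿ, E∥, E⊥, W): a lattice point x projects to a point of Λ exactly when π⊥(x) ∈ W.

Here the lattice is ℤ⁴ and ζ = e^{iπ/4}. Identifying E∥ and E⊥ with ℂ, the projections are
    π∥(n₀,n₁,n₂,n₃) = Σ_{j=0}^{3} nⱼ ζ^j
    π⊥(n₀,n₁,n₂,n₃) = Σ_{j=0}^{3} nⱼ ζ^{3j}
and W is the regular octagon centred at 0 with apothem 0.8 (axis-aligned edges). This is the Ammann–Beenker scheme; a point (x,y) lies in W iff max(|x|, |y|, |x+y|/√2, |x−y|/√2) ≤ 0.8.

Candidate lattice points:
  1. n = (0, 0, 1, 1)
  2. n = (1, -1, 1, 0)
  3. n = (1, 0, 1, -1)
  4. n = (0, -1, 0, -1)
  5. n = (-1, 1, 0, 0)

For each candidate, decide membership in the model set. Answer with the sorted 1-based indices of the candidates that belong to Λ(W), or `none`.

1

With ζ = e^{iπ/4} the internal vectors are ζ^0,ζ^3,ζ^6,ζ^9.
candidate 1: n = (0, 0, 1, 1) → π⊥ ≈ (+0.707107, -0.292893); max(|x|,|y|,|x±y|/√2) = 0.707107 ≤ 0.8 ⇒ ∈ W
candidate 2: n = (1, -1, 1, 0) → π⊥ ≈ (+1.707107, -1.707107); max(|x|,|y|,|x±y|/√2) = 2.414214 > 0.8 ⇒ ∉ W
candidate 3: n = (1, 0, 1, -1) → π⊥ ≈ (+0.292893, -1.707107); max(|x|,|y|,|x±y|/√2) = 1.707107 > 0.8 ⇒ ∉ W
candidate 4: n = (0, -1, 0, -1) → π⊥ ≈ (+0.000000, -1.414214); max(|x|,|y|,|x±y|/√2) = 1.414214 > 0.8 ⇒ ∉ W
candidate 5: n = (-1, 1, 0, 0) → π⊥ ≈ (-1.707107, +0.707107); max(|x|,|y|,|x±y|/√2) = 1.707107 > 0.8 ⇒ ∉ W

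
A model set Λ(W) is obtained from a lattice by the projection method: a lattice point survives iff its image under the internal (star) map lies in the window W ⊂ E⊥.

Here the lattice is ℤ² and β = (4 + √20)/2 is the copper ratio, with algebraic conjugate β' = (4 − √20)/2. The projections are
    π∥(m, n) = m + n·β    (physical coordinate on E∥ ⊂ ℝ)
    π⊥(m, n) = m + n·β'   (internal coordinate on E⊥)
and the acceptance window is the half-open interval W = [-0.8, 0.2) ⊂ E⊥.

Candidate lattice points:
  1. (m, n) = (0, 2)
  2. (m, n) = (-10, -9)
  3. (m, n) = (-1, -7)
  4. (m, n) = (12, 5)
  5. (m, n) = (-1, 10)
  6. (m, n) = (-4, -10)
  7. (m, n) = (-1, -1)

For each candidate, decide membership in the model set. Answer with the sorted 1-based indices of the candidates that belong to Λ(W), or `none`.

β' = (4−√20)/2 ≈ -0.2361.
candidate 1: (m,n)=(0,2) → π∥ = 0+2·β ≈ 8.4721, π⊥ = 0+2·β' ≈ -0.4721 ∈ [-0.8, 0.2) ⇒ IN Λ
candidate 2: (m,n)=(-10,-9) → π∥ = -10-9·β ≈ -48.1246, π⊥ = -10-9·β' ≈ -7.8754 ∉ [-0.8, 0.2) ⇒ out
candidate 3: (m,n)=(-1,-7) → π∥ = -1-7·β ≈ -30.6525, π⊥ = -1-7·β' ≈ 0.6525 ∉ [-0.8, 0.2) ⇒ out
candidate 4: (m,n)=(12,5) → π∥ = 12+5·β ≈ 33.1803, π⊥ = 12+5·β' ≈ 10.8197 ∉ [-0.8, 0.2) ⇒ out
candidate 5: (m,n)=(-1,10) → π∥ = -1+10·β ≈ 41.3607, π⊥ = -1+10·β' ≈ -3.3607 ∉ [-0.8, 0.2) ⇒ out
candidate 6: (m,n)=(-4,-10) → π∥ = -4-10·β ≈ -46.3607, π⊥ = -4-10·β' ≈ -1.6393 ∉ [-0.8, 0.2) ⇒ out
candidate 7: (m,n)=(-1,-1) → π∥ = -1-1·β ≈ -5.2361, π⊥ = -1-1·β' ≈ -0.7639 ∈ [-0.8, 0.2) ⇒ IN Λ

1, 7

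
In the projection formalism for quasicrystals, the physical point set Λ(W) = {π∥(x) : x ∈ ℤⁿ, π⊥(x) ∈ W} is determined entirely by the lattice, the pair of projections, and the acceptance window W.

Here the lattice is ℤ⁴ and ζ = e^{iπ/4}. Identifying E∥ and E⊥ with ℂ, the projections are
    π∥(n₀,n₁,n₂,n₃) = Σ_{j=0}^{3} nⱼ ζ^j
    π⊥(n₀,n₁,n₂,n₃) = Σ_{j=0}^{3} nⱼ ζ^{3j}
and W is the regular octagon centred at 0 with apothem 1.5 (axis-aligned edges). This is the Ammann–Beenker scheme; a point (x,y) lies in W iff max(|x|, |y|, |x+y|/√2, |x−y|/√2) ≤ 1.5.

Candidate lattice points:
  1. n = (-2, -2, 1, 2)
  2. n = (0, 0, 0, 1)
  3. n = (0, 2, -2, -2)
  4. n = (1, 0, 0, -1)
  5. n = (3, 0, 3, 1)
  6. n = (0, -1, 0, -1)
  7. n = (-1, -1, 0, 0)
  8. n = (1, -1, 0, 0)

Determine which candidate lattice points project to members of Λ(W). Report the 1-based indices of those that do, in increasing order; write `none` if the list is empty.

1, 2, 4, 6, 7

Internal map: ζ^{3j} for j=0..3 gives (1,0), (−√2/2,√2/2), (0,−1), (√2/2,√2/2).
candidate 1: n = (-2, -2, 1, 2) → π⊥ ≈ (+0.82843, -1.00000); max(|x|,|y|,|x±y|/√2) = 1.29289 ≤ 1.5 ⇒ ∈ W
candidate 2: n = (0, 0, 0, 1) → π⊥ ≈ (+0.70711, +0.70711); max(|x|,|y|,|x±y|/√2) = 1.00000 ≤ 1.5 ⇒ ∈ W
candidate 3: n = (0, 2, -2, -2) → π⊥ ≈ (-2.82843, +2.00000); max(|x|,|y|,|x±y|/√2) = 3.41421 > 1.5 ⇒ ∉ W
candidate 4: n = (1, 0, 0, -1) → π⊥ ≈ (+0.29289, -0.70711); max(|x|,|y|,|x±y|/√2) = 0.70711 ≤ 1.5 ⇒ ∈ W
candidate 5: n = (3, 0, 3, 1) → π⊥ ≈ (+3.70711, -2.29289); max(|x|,|y|,|x±y|/√2) = 4.24264 > 1.5 ⇒ ∉ W
candidate 6: n = (0, -1, 0, -1) → π⊥ ≈ (+0.00000, -1.41421); max(|x|,|y|,|x±y|/√2) = 1.41421 ≤ 1.5 ⇒ ∈ W
candidate 7: n = (-1, -1, 0, 0) → π⊥ ≈ (-0.29289, -0.70711); max(|x|,|y|,|x±y|/√2) = 0.70711 ≤ 1.5 ⇒ ∈ W
candidate 8: n = (1, -1, 0, 0) → π⊥ ≈ (+1.70711, -0.70711); max(|x|,|y|,|x±y|/√2) = 1.70711 > 1.5 ⇒ ∉ W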